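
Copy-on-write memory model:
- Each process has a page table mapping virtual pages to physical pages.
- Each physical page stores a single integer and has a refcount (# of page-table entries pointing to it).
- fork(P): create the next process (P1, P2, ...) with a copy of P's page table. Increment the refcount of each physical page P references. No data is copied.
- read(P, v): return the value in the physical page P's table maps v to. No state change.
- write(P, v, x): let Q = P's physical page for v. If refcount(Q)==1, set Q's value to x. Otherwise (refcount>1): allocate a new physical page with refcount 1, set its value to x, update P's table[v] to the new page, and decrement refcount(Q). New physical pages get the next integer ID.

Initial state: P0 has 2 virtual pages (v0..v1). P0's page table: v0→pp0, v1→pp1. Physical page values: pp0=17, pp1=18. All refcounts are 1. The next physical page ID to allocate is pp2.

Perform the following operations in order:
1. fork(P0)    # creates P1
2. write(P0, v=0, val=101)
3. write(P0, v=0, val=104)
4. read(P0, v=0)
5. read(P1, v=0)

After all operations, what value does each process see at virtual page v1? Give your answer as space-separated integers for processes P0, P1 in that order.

Answer: 18 18

Derivation:
Op 1: fork(P0) -> P1. 2 ppages; refcounts: pp0:2 pp1:2
Op 2: write(P0, v0, 101). refcount(pp0)=2>1 -> COPY to pp2. 3 ppages; refcounts: pp0:1 pp1:2 pp2:1
Op 3: write(P0, v0, 104). refcount(pp2)=1 -> write in place. 3 ppages; refcounts: pp0:1 pp1:2 pp2:1
Op 4: read(P0, v0) -> 104. No state change.
Op 5: read(P1, v0) -> 17. No state change.
P0: v1 -> pp1 = 18
P1: v1 -> pp1 = 18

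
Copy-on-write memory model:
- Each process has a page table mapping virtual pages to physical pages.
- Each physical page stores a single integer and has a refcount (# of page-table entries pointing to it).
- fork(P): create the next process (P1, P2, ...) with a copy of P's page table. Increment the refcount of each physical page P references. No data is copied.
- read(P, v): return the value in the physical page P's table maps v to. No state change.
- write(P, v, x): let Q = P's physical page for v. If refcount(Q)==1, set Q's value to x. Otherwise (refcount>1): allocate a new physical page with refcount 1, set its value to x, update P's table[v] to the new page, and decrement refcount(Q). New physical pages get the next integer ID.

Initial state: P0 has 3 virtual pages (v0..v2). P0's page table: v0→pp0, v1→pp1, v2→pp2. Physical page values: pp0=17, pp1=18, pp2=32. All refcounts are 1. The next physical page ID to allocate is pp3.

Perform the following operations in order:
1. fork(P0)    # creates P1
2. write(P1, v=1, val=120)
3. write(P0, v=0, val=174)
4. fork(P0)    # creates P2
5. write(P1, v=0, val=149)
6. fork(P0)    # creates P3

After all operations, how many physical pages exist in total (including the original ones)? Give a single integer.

Answer: 5

Derivation:
Op 1: fork(P0) -> P1. 3 ppages; refcounts: pp0:2 pp1:2 pp2:2
Op 2: write(P1, v1, 120). refcount(pp1)=2>1 -> COPY to pp3. 4 ppages; refcounts: pp0:2 pp1:1 pp2:2 pp3:1
Op 3: write(P0, v0, 174). refcount(pp0)=2>1 -> COPY to pp4. 5 ppages; refcounts: pp0:1 pp1:1 pp2:2 pp3:1 pp4:1
Op 4: fork(P0) -> P2. 5 ppages; refcounts: pp0:1 pp1:2 pp2:3 pp3:1 pp4:2
Op 5: write(P1, v0, 149). refcount(pp0)=1 -> write in place. 5 ppages; refcounts: pp0:1 pp1:2 pp2:3 pp3:1 pp4:2
Op 6: fork(P0) -> P3. 5 ppages; refcounts: pp0:1 pp1:3 pp2:4 pp3:1 pp4:3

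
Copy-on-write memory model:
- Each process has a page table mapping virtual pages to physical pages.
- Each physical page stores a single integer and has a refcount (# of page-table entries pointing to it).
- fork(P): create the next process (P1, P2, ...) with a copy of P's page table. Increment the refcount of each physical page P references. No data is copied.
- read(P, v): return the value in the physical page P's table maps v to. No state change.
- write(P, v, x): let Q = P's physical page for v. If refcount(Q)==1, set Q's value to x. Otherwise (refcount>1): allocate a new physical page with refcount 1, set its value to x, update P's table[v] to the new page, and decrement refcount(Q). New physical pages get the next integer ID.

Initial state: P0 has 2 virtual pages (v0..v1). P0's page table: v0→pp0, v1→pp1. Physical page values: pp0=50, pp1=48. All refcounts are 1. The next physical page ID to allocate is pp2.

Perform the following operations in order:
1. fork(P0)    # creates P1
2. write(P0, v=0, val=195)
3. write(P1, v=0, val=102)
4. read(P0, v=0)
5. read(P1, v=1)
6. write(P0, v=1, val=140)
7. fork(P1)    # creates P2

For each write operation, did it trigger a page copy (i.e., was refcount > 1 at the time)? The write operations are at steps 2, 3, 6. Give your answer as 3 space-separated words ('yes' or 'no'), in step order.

Op 1: fork(P0) -> P1. 2 ppages; refcounts: pp0:2 pp1:2
Op 2: write(P0, v0, 195). refcount(pp0)=2>1 -> COPY to pp2. 3 ppages; refcounts: pp0:1 pp1:2 pp2:1
Op 3: write(P1, v0, 102). refcount(pp0)=1 -> write in place. 3 ppages; refcounts: pp0:1 pp1:2 pp2:1
Op 4: read(P0, v0) -> 195. No state change.
Op 5: read(P1, v1) -> 48. No state change.
Op 6: write(P0, v1, 140). refcount(pp1)=2>1 -> COPY to pp3. 4 ppages; refcounts: pp0:1 pp1:1 pp2:1 pp3:1
Op 7: fork(P1) -> P2. 4 ppages; refcounts: pp0:2 pp1:2 pp2:1 pp3:1

yes no yes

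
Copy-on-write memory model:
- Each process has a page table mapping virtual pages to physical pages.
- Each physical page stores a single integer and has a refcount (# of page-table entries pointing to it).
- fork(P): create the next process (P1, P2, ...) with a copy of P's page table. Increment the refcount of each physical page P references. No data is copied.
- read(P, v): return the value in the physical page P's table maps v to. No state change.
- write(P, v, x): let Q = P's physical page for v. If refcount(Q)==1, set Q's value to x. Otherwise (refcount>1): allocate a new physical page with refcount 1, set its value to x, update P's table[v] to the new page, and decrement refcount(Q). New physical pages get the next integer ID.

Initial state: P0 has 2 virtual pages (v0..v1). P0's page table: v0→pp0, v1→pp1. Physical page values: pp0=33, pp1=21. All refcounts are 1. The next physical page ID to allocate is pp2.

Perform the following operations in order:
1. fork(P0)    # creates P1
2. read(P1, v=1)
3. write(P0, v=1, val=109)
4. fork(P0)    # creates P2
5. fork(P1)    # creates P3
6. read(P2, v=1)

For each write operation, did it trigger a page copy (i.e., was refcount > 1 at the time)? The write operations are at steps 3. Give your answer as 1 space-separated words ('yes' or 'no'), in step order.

Op 1: fork(P0) -> P1. 2 ppages; refcounts: pp0:2 pp1:2
Op 2: read(P1, v1) -> 21. No state change.
Op 3: write(P0, v1, 109). refcount(pp1)=2>1 -> COPY to pp2. 3 ppages; refcounts: pp0:2 pp1:1 pp2:1
Op 4: fork(P0) -> P2. 3 ppages; refcounts: pp0:3 pp1:1 pp2:2
Op 5: fork(P1) -> P3. 3 ppages; refcounts: pp0:4 pp1:2 pp2:2
Op 6: read(P2, v1) -> 109. No state change.

yes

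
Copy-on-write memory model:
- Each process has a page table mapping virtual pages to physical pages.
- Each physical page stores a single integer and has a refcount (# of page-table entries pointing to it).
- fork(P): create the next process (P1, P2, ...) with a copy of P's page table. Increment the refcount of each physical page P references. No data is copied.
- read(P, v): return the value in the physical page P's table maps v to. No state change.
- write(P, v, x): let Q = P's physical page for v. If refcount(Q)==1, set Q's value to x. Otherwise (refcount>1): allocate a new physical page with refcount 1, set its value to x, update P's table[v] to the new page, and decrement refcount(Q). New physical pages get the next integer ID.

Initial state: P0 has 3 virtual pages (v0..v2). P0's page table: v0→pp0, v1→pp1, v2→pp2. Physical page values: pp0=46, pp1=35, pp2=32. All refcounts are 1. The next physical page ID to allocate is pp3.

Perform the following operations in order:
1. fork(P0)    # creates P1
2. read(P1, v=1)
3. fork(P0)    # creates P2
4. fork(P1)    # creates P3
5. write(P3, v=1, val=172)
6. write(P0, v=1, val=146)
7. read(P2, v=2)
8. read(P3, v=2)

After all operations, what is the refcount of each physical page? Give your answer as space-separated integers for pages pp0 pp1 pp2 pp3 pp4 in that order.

Answer: 4 2 4 1 1

Derivation:
Op 1: fork(P0) -> P1. 3 ppages; refcounts: pp0:2 pp1:2 pp2:2
Op 2: read(P1, v1) -> 35. No state change.
Op 3: fork(P0) -> P2. 3 ppages; refcounts: pp0:3 pp1:3 pp2:3
Op 4: fork(P1) -> P3. 3 ppages; refcounts: pp0:4 pp1:4 pp2:4
Op 5: write(P3, v1, 172). refcount(pp1)=4>1 -> COPY to pp3. 4 ppages; refcounts: pp0:4 pp1:3 pp2:4 pp3:1
Op 6: write(P0, v1, 146). refcount(pp1)=3>1 -> COPY to pp4. 5 ppages; refcounts: pp0:4 pp1:2 pp2:4 pp3:1 pp4:1
Op 7: read(P2, v2) -> 32. No state change.
Op 8: read(P3, v2) -> 32. No state change.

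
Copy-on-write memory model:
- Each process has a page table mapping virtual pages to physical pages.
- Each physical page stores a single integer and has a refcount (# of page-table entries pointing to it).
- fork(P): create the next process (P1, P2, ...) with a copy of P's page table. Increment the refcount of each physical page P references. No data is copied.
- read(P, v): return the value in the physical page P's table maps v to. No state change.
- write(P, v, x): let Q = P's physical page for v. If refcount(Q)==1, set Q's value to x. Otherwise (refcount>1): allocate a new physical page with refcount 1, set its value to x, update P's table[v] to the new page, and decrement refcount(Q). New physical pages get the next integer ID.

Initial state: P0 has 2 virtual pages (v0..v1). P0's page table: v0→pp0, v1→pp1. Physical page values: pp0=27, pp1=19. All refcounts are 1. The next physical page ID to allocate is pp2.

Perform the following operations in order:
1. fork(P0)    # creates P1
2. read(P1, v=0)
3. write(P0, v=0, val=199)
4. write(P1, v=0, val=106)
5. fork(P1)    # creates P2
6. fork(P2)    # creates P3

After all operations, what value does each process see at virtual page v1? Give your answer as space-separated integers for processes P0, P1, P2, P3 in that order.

Op 1: fork(P0) -> P1. 2 ppages; refcounts: pp0:2 pp1:2
Op 2: read(P1, v0) -> 27. No state change.
Op 3: write(P0, v0, 199). refcount(pp0)=2>1 -> COPY to pp2. 3 ppages; refcounts: pp0:1 pp1:2 pp2:1
Op 4: write(P1, v0, 106). refcount(pp0)=1 -> write in place. 3 ppages; refcounts: pp0:1 pp1:2 pp2:1
Op 5: fork(P1) -> P2. 3 ppages; refcounts: pp0:2 pp1:3 pp2:1
Op 6: fork(P2) -> P3. 3 ppages; refcounts: pp0:3 pp1:4 pp2:1
P0: v1 -> pp1 = 19
P1: v1 -> pp1 = 19
P2: v1 -> pp1 = 19
P3: v1 -> pp1 = 19

Answer: 19 19 19 19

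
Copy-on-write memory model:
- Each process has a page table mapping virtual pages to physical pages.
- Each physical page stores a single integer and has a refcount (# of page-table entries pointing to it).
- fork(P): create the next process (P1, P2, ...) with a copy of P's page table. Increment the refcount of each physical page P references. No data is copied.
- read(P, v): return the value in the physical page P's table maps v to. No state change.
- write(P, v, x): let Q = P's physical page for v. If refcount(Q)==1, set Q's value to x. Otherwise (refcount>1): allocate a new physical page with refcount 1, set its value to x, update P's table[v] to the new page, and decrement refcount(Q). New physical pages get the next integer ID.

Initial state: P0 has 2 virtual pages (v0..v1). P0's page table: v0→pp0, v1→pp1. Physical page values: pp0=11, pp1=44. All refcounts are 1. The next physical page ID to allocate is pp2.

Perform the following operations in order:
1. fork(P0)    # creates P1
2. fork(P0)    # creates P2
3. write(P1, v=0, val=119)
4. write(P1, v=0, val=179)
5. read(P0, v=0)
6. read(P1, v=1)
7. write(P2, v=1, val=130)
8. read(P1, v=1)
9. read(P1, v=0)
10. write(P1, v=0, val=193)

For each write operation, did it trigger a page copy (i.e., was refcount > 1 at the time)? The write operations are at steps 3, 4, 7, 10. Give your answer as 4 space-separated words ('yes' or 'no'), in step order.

Op 1: fork(P0) -> P1. 2 ppages; refcounts: pp0:2 pp1:2
Op 2: fork(P0) -> P2. 2 ppages; refcounts: pp0:3 pp1:3
Op 3: write(P1, v0, 119). refcount(pp0)=3>1 -> COPY to pp2. 3 ppages; refcounts: pp0:2 pp1:3 pp2:1
Op 4: write(P1, v0, 179). refcount(pp2)=1 -> write in place. 3 ppages; refcounts: pp0:2 pp1:3 pp2:1
Op 5: read(P0, v0) -> 11. No state change.
Op 6: read(P1, v1) -> 44. No state change.
Op 7: write(P2, v1, 130). refcount(pp1)=3>1 -> COPY to pp3. 4 ppages; refcounts: pp0:2 pp1:2 pp2:1 pp3:1
Op 8: read(P1, v1) -> 44. No state change.
Op 9: read(P1, v0) -> 179. No state change.
Op 10: write(P1, v0, 193). refcount(pp2)=1 -> write in place. 4 ppages; refcounts: pp0:2 pp1:2 pp2:1 pp3:1

yes no yes no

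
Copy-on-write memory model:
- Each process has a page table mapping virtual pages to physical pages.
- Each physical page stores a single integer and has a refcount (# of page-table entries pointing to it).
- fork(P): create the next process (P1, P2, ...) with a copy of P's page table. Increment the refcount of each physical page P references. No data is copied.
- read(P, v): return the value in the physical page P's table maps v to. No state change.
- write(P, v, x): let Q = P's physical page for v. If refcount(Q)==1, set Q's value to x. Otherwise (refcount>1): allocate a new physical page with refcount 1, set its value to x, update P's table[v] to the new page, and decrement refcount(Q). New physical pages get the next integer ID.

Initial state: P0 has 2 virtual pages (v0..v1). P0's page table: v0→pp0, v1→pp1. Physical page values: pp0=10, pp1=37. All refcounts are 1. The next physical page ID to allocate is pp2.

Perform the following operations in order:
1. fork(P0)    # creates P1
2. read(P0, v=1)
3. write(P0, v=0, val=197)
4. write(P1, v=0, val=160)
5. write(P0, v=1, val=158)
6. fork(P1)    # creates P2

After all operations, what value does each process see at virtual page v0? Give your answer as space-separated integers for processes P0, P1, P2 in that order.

Op 1: fork(P0) -> P1. 2 ppages; refcounts: pp0:2 pp1:2
Op 2: read(P0, v1) -> 37. No state change.
Op 3: write(P0, v0, 197). refcount(pp0)=2>1 -> COPY to pp2. 3 ppages; refcounts: pp0:1 pp1:2 pp2:1
Op 4: write(P1, v0, 160). refcount(pp0)=1 -> write in place. 3 ppages; refcounts: pp0:1 pp1:2 pp2:1
Op 5: write(P0, v1, 158). refcount(pp1)=2>1 -> COPY to pp3. 4 ppages; refcounts: pp0:1 pp1:1 pp2:1 pp3:1
Op 6: fork(P1) -> P2. 4 ppages; refcounts: pp0:2 pp1:2 pp2:1 pp3:1
P0: v0 -> pp2 = 197
P1: v0 -> pp0 = 160
P2: v0 -> pp0 = 160

Answer: 197 160 160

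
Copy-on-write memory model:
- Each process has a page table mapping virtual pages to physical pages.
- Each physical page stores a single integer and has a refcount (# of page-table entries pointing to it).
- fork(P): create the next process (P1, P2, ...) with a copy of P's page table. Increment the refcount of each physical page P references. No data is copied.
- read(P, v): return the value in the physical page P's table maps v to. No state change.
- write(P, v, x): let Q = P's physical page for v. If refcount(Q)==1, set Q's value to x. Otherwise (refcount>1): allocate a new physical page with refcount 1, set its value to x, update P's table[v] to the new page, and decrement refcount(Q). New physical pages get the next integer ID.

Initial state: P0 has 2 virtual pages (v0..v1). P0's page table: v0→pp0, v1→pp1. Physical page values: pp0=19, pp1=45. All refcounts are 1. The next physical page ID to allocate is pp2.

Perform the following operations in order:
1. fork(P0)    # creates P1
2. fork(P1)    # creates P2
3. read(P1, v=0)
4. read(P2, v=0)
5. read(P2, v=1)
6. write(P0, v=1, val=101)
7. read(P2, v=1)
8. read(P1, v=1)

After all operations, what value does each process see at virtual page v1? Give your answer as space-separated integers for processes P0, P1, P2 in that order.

Answer: 101 45 45

Derivation:
Op 1: fork(P0) -> P1. 2 ppages; refcounts: pp0:2 pp1:2
Op 2: fork(P1) -> P2. 2 ppages; refcounts: pp0:3 pp1:3
Op 3: read(P1, v0) -> 19. No state change.
Op 4: read(P2, v0) -> 19. No state change.
Op 5: read(P2, v1) -> 45. No state change.
Op 6: write(P0, v1, 101). refcount(pp1)=3>1 -> COPY to pp2. 3 ppages; refcounts: pp0:3 pp1:2 pp2:1
Op 7: read(P2, v1) -> 45. No state change.
Op 8: read(P1, v1) -> 45. No state change.
P0: v1 -> pp2 = 101
P1: v1 -> pp1 = 45
P2: v1 -> pp1 = 45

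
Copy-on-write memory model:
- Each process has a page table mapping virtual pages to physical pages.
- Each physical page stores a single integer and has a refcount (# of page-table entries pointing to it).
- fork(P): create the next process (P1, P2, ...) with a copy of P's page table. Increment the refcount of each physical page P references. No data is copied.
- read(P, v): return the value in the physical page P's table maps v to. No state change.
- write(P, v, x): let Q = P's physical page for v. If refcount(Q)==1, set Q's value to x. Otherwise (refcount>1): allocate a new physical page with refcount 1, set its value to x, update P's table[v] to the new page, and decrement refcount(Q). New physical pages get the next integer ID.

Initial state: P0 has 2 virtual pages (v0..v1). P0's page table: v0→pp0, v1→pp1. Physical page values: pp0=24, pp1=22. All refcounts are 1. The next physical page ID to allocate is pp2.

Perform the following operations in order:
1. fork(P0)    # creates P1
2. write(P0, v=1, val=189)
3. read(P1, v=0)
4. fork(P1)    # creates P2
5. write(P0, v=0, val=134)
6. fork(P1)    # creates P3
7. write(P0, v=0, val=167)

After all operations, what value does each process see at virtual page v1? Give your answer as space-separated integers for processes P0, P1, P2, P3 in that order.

Op 1: fork(P0) -> P1. 2 ppages; refcounts: pp0:2 pp1:2
Op 2: write(P0, v1, 189). refcount(pp1)=2>1 -> COPY to pp2. 3 ppages; refcounts: pp0:2 pp1:1 pp2:1
Op 3: read(P1, v0) -> 24. No state change.
Op 4: fork(P1) -> P2. 3 ppages; refcounts: pp0:3 pp1:2 pp2:1
Op 5: write(P0, v0, 134). refcount(pp0)=3>1 -> COPY to pp3. 4 ppages; refcounts: pp0:2 pp1:2 pp2:1 pp3:1
Op 6: fork(P1) -> P3. 4 ppages; refcounts: pp0:3 pp1:3 pp2:1 pp3:1
Op 7: write(P0, v0, 167). refcount(pp3)=1 -> write in place. 4 ppages; refcounts: pp0:3 pp1:3 pp2:1 pp3:1
P0: v1 -> pp2 = 189
P1: v1 -> pp1 = 22
P2: v1 -> pp1 = 22
P3: v1 -> pp1 = 22

Answer: 189 22 22 22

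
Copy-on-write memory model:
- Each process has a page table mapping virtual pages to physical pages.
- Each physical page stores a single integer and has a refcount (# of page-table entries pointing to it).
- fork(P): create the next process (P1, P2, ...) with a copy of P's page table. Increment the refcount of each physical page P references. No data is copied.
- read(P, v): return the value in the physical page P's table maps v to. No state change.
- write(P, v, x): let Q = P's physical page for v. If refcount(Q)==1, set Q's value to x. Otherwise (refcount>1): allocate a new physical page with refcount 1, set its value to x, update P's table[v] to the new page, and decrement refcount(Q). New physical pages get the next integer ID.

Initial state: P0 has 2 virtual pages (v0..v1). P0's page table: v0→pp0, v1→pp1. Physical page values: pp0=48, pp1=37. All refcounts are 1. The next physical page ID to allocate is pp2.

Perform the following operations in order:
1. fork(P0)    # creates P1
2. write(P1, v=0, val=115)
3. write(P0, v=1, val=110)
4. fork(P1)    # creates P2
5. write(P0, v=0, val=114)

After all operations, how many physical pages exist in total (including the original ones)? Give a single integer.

Answer: 4

Derivation:
Op 1: fork(P0) -> P1. 2 ppages; refcounts: pp0:2 pp1:2
Op 2: write(P1, v0, 115). refcount(pp0)=2>1 -> COPY to pp2. 3 ppages; refcounts: pp0:1 pp1:2 pp2:1
Op 3: write(P0, v1, 110). refcount(pp1)=2>1 -> COPY to pp3. 4 ppages; refcounts: pp0:1 pp1:1 pp2:1 pp3:1
Op 4: fork(P1) -> P2. 4 ppages; refcounts: pp0:1 pp1:2 pp2:2 pp3:1
Op 5: write(P0, v0, 114). refcount(pp0)=1 -> write in place. 4 ppages; refcounts: pp0:1 pp1:2 pp2:2 pp3:1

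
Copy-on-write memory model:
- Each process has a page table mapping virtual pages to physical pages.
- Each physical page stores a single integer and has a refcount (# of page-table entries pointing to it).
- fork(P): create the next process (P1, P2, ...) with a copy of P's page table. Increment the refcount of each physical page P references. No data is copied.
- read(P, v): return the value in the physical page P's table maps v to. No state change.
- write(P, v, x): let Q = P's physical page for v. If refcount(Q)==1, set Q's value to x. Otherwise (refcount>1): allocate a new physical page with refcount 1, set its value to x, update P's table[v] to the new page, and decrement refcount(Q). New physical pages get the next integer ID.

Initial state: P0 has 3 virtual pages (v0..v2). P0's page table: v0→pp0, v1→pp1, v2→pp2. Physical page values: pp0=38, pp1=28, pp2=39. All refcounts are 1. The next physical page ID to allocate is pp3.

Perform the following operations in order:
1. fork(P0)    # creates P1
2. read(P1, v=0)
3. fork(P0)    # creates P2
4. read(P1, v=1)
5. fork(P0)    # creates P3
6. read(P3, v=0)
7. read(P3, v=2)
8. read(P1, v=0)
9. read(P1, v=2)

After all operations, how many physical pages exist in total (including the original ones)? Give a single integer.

Op 1: fork(P0) -> P1. 3 ppages; refcounts: pp0:2 pp1:2 pp2:2
Op 2: read(P1, v0) -> 38. No state change.
Op 3: fork(P0) -> P2. 3 ppages; refcounts: pp0:3 pp1:3 pp2:3
Op 4: read(P1, v1) -> 28. No state change.
Op 5: fork(P0) -> P3. 3 ppages; refcounts: pp0:4 pp1:4 pp2:4
Op 6: read(P3, v0) -> 38. No state change.
Op 7: read(P3, v2) -> 39. No state change.
Op 8: read(P1, v0) -> 38. No state change.
Op 9: read(P1, v2) -> 39. No state change.

Answer: 3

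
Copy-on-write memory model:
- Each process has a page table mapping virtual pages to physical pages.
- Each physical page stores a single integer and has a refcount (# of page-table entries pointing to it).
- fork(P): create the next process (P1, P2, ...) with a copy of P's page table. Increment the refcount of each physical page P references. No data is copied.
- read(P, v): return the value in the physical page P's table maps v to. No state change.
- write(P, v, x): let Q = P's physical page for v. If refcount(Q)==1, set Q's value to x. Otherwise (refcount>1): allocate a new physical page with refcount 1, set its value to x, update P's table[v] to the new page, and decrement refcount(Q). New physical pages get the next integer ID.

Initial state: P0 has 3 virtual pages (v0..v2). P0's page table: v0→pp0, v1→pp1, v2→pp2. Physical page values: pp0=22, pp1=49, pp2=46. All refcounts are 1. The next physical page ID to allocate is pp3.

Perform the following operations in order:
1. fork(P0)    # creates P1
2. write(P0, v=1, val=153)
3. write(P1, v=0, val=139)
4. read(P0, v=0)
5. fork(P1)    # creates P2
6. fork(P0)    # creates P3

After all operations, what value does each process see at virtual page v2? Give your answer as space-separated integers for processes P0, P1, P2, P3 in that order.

Op 1: fork(P0) -> P1. 3 ppages; refcounts: pp0:2 pp1:2 pp2:2
Op 2: write(P0, v1, 153). refcount(pp1)=2>1 -> COPY to pp3. 4 ppages; refcounts: pp0:2 pp1:1 pp2:2 pp3:1
Op 3: write(P1, v0, 139). refcount(pp0)=2>1 -> COPY to pp4. 5 ppages; refcounts: pp0:1 pp1:1 pp2:2 pp3:1 pp4:1
Op 4: read(P0, v0) -> 22. No state change.
Op 5: fork(P1) -> P2. 5 ppages; refcounts: pp0:1 pp1:2 pp2:3 pp3:1 pp4:2
Op 6: fork(P0) -> P3. 5 ppages; refcounts: pp0:2 pp1:2 pp2:4 pp3:2 pp4:2
P0: v2 -> pp2 = 46
P1: v2 -> pp2 = 46
P2: v2 -> pp2 = 46
P3: v2 -> pp2 = 46

Answer: 46 46 46 46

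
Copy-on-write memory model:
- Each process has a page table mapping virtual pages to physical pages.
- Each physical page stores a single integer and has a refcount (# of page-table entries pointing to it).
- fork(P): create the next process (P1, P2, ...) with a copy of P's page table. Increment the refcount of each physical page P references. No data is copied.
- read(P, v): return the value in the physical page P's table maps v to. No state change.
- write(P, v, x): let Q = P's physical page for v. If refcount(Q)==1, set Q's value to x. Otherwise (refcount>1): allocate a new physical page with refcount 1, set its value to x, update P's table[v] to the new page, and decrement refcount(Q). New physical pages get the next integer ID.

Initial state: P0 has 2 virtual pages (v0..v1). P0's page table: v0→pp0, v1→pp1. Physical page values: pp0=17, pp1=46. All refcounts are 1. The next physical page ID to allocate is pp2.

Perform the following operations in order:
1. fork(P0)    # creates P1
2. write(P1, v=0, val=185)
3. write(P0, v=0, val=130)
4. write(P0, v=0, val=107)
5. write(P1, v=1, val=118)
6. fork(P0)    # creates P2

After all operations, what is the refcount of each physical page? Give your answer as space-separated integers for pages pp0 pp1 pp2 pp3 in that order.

Op 1: fork(P0) -> P1. 2 ppages; refcounts: pp0:2 pp1:2
Op 2: write(P1, v0, 185). refcount(pp0)=2>1 -> COPY to pp2. 3 ppages; refcounts: pp0:1 pp1:2 pp2:1
Op 3: write(P0, v0, 130). refcount(pp0)=1 -> write in place. 3 ppages; refcounts: pp0:1 pp1:2 pp2:1
Op 4: write(P0, v0, 107). refcount(pp0)=1 -> write in place. 3 ppages; refcounts: pp0:1 pp1:2 pp2:1
Op 5: write(P1, v1, 118). refcount(pp1)=2>1 -> COPY to pp3. 4 ppages; refcounts: pp0:1 pp1:1 pp2:1 pp3:1
Op 6: fork(P0) -> P2. 4 ppages; refcounts: pp0:2 pp1:2 pp2:1 pp3:1

Answer: 2 2 1 1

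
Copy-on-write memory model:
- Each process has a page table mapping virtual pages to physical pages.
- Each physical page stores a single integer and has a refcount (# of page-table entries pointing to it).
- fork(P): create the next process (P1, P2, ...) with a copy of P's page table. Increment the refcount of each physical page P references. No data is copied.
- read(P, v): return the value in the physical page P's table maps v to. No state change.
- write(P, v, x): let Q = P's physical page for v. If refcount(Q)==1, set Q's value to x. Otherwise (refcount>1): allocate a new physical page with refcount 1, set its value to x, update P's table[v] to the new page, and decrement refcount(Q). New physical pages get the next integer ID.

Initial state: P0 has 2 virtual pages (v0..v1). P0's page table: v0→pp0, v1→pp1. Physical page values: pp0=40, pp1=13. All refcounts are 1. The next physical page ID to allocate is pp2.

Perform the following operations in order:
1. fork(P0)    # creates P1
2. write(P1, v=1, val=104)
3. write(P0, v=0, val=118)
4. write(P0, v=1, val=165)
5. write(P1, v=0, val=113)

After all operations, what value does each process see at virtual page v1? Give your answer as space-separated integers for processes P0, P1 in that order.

Op 1: fork(P0) -> P1. 2 ppages; refcounts: pp0:2 pp1:2
Op 2: write(P1, v1, 104). refcount(pp1)=2>1 -> COPY to pp2. 3 ppages; refcounts: pp0:2 pp1:1 pp2:1
Op 3: write(P0, v0, 118). refcount(pp0)=2>1 -> COPY to pp3. 4 ppages; refcounts: pp0:1 pp1:1 pp2:1 pp3:1
Op 4: write(P0, v1, 165). refcount(pp1)=1 -> write in place. 4 ppages; refcounts: pp0:1 pp1:1 pp2:1 pp3:1
Op 5: write(P1, v0, 113). refcount(pp0)=1 -> write in place. 4 ppages; refcounts: pp0:1 pp1:1 pp2:1 pp3:1
P0: v1 -> pp1 = 165
P1: v1 -> pp2 = 104

Answer: 165 104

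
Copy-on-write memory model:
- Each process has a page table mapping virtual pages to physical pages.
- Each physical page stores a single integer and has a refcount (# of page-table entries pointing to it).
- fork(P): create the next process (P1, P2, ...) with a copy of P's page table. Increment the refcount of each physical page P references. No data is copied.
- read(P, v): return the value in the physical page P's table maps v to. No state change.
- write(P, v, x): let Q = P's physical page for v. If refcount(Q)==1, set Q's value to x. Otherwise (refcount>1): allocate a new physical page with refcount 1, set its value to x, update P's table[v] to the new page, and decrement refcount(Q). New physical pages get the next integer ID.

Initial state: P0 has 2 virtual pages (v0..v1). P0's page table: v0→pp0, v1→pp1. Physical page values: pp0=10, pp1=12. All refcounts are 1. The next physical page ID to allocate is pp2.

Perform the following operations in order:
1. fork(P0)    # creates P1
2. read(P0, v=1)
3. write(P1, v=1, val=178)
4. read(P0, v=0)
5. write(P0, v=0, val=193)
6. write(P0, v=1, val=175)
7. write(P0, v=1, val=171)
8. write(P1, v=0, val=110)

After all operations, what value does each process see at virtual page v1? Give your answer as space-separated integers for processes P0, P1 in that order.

Op 1: fork(P0) -> P1. 2 ppages; refcounts: pp0:2 pp1:2
Op 2: read(P0, v1) -> 12. No state change.
Op 3: write(P1, v1, 178). refcount(pp1)=2>1 -> COPY to pp2. 3 ppages; refcounts: pp0:2 pp1:1 pp2:1
Op 4: read(P0, v0) -> 10. No state change.
Op 5: write(P0, v0, 193). refcount(pp0)=2>1 -> COPY to pp3. 4 ppages; refcounts: pp0:1 pp1:1 pp2:1 pp3:1
Op 6: write(P0, v1, 175). refcount(pp1)=1 -> write in place. 4 ppages; refcounts: pp0:1 pp1:1 pp2:1 pp3:1
Op 7: write(P0, v1, 171). refcount(pp1)=1 -> write in place. 4 ppages; refcounts: pp0:1 pp1:1 pp2:1 pp3:1
Op 8: write(P1, v0, 110). refcount(pp0)=1 -> write in place. 4 ppages; refcounts: pp0:1 pp1:1 pp2:1 pp3:1
P0: v1 -> pp1 = 171
P1: v1 -> pp2 = 178

Answer: 171 178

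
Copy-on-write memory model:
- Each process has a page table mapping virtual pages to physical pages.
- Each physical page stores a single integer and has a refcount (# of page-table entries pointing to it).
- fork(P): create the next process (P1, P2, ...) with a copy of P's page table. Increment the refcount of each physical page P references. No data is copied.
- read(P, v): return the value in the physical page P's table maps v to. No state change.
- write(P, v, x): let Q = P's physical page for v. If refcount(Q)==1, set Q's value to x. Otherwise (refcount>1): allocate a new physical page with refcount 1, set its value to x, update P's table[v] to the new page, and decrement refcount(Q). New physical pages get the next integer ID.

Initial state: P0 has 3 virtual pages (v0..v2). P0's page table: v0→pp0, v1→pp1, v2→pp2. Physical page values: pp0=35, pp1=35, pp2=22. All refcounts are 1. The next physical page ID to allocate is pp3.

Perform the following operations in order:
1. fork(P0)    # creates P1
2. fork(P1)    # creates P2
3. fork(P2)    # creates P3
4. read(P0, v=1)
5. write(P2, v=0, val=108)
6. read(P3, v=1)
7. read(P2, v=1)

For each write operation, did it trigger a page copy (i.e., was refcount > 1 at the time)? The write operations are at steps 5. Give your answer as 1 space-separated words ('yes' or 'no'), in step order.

Op 1: fork(P0) -> P1. 3 ppages; refcounts: pp0:2 pp1:2 pp2:2
Op 2: fork(P1) -> P2. 3 ppages; refcounts: pp0:3 pp1:3 pp2:3
Op 3: fork(P2) -> P3. 3 ppages; refcounts: pp0:4 pp1:4 pp2:4
Op 4: read(P0, v1) -> 35. No state change.
Op 5: write(P2, v0, 108). refcount(pp0)=4>1 -> COPY to pp3. 4 ppages; refcounts: pp0:3 pp1:4 pp2:4 pp3:1
Op 6: read(P3, v1) -> 35. No state change.
Op 7: read(P2, v1) -> 35. No state change.

yes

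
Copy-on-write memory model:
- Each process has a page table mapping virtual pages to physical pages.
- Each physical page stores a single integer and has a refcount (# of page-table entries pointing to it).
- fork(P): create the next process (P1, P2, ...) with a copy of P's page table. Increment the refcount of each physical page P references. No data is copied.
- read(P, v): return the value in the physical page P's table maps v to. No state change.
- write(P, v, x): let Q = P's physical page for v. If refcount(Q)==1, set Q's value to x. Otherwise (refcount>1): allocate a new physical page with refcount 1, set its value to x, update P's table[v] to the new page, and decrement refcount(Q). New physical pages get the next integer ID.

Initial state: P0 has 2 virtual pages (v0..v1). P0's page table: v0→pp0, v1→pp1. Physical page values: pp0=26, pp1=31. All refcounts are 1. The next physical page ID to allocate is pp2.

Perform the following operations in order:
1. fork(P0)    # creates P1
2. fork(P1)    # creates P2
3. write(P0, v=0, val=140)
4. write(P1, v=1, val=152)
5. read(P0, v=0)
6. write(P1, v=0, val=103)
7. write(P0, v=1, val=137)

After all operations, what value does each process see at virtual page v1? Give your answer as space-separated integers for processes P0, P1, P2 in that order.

Op 1: fork(P0) -> P1. 2 ppages; refcounts: pp0:2 pp1:2
Op 2: fork(P1) -> P2. 2 ppages; refcounts: pp0:3 pp1:3
Op 3: write(P0, v0, 140). refcount(pp0)=3>1 -> COPY to pp2. 3 ppages; refcounts: pp0:2 pp1:3 pp2:1
Op 4: write(P1, v1, 152). refcount(pp1)=3>1 -> COPY to pp3. 4 ppages; refcounts: pp0:2 pp1:2 pp2:1 pp3:1
Op 5: read(P0, v0) -> 140. No state change.
Op 6: write(P1, v0, 103). refcount(pp0)=2>1 -> COPY to pp4. 5 ppages; refcounts: pp0:1 pp1:2 pp2:1 pp3:1 pp4:1
Op 7: write(P0, v1, 137). refcount(pp1)=2>1 -> COPY to pp5. 6 ppages; refcounts: pp0:1 pp1:1 pp2:1 pp3:1 pp4:1 pp5:1
P0: v1 -> pp5 = 137
P1: v1 -> pp3 = 152
P2: v1 -> pp1 = 31

Answer: 137 152 31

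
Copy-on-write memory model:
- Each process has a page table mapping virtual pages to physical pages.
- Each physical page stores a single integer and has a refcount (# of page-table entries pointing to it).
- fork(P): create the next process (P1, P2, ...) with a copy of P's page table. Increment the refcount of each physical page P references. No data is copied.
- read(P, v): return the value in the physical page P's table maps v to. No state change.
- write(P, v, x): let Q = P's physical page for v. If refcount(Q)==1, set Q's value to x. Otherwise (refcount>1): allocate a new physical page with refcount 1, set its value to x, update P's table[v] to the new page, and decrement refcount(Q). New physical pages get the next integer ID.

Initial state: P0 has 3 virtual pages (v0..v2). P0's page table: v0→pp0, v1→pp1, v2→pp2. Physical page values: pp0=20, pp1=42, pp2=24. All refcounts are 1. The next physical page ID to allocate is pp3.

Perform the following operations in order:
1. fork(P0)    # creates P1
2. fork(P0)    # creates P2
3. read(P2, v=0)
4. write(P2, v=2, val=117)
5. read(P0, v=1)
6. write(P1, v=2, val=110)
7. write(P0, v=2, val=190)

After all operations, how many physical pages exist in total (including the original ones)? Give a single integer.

Op 1: fork(P0) -> P1. 3 ppages; refcounts: pp0:2 pp1:2 pp2:2
Op 2: fork(P0) -> P2. 3 ppages; refcounts: pp0:3 pp1:3 pp2:3
Op 3: read(P2, v0) -> 20. No state change.
Op 4: write(P2, v2, 117). refcount(pp2)=3>1 -> COPY to pp3. 4 ppages; refcounts: pp0:3 pp1:3 pp2:2 pp3:1
Op 5: read(P0, v1) -> 42. No state change.
Op 6: write(P1, v2, 110). refcount(pp2)=2>1 -> COPY to pp4. 5 ppages; refcounts: pp0:3 pp1:3 pp2:1 pp3:1 pp4:1
Op 7: write(P0, v2, 190). refcount(pp2)=1 -> write in place. 5 ppages; refcounts: pp0:3 pp1:3 pp2:1 pp3:1 pp4:1

Answer: 5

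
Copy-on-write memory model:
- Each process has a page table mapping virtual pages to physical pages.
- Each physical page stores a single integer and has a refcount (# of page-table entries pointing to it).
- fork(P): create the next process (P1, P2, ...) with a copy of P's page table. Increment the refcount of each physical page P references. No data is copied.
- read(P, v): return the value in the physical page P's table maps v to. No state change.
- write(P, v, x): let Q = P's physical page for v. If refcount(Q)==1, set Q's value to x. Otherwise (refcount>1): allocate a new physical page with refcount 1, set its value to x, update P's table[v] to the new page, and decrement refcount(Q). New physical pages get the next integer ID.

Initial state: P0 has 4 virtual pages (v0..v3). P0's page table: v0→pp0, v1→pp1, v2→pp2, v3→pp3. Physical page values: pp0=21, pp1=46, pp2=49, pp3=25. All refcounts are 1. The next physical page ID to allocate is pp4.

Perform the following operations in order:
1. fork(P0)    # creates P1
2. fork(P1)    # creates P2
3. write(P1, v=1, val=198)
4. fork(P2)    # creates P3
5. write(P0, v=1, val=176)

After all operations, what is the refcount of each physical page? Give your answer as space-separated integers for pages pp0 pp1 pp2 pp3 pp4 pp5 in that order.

Op 1: fork(P0) -> P1. 4 ppages; refcounts: pp0:2 pp1:2 pp2:2 pp3:2
Op 2: fork(P1) -> P2. 4 ppages; refcounts: pp0:3 pp1:3 pp2:3 pp3:3
Op 3: write(P1, v1, 198). refcount(pp1)=3>1 -> COPY to pp4. 5 ppages; refcounts: pp0:3 pp1:2 pp2:3 pp3:3 pp4:1
Op 4: fork(P2) -> P3. 5 ppages; refcounts: pp0:4 pp1:3 pp2:4 pp3:4 pp4:1
Op 5: write(P0, v1, 176). refcount(pp1)=3>1 -> COPY to pp5. 6 ppages; refcounts: pp0:4 pp1:2 pp2:4 pp3:4 pp4:1 pp5:1

Answer: 4 2 4 4 1 1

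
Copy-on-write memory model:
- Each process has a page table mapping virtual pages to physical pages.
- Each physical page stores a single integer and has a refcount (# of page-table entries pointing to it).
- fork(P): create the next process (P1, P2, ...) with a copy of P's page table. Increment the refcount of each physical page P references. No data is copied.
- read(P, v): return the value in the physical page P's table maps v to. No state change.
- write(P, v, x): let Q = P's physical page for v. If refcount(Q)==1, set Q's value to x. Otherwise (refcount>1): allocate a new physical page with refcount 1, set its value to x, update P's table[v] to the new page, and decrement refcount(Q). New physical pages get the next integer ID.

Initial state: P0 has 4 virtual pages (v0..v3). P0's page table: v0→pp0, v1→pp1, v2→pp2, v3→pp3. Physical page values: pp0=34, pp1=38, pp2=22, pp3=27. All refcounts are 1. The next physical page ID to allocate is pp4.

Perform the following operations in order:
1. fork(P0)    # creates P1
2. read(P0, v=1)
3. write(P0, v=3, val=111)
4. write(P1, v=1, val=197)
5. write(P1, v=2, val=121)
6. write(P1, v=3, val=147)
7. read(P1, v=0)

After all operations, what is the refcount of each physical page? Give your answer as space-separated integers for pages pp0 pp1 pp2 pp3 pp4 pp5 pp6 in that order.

Op 1: fork(P0) -> P1. 4 ppages; refcounts: pp0:2 pp1:2 pp2:2 pp3:2
Op 2: read(P0, v1) -> 38. No state change.
Op 3: write(P0, v3, 111). refcount(pp3)=2>1 -> COPY to pp4. 5 ppages; refcounts: pp0:2 pp1:2 pp2:2 pp3:1 pp4:1
Op 4: write(P1, v1, 197). refcount(pp1)=2>1 -> COPY to pp5. 6 ppages; refcounts: pp0:2 pp1:1 pp2:2 pp3:1 pp4:1 pp5:1
Op 5: write(P1, v2, 121). refcount(pp2)=2>1 -> COPY to pp6. 7 ppages; refcounts: pp0:2 pp1:1 pp2:1 pp3:1 pp4:1 pp5:1 pp6:1
Op 6: write(P1, v3, 147). refcount(pp3)=1 -> write in place. 7 ppages; refcounts: pp0:2 pp1:1 pp2:1 pp3:1 pp4:1 pp5:1 pp6:1
Op 7: read(P1, v0) -> 34. No state change.

Answer: 2 1 1 1 1 1 1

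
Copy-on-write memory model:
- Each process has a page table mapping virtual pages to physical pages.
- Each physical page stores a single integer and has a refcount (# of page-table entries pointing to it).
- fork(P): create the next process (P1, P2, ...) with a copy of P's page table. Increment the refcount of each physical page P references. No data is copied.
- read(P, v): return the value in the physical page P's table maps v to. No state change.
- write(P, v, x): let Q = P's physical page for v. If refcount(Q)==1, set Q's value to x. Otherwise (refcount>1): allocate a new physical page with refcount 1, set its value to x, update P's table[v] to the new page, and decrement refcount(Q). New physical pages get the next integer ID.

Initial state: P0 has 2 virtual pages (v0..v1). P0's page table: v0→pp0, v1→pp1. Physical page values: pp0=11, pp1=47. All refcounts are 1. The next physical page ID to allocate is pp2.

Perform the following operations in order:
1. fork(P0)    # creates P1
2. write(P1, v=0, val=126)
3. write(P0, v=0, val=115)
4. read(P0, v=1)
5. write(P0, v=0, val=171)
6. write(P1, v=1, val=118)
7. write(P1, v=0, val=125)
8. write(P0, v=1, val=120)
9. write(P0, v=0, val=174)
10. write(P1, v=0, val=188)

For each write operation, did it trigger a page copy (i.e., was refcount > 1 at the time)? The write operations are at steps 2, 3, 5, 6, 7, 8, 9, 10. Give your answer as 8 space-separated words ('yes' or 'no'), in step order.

Op 1: fork(P0) -> P1. 2 ppages; refcounts: pp0:2 pp1:2
Op 2: write(P1, v0, 126). refcount(pp0)=2>1 -> COPY to pp2. 3 ppages; refcounts: pp0:1 pp1:2 pp2:1
Op 3: write(P0, v0, 115). refcount(pp0)=1 -> write in place. 3 ppages; refcounts: pp0:1 pp1:2 pp2:1
Op 4: read(P0, v1) -> 47. No state change.
Op 5: write(P0, v0, 171). refcount(pp0)=1 -> write in place. 3 ppages; refcounts: pp0:1 pp1:2 pp2:1
Op 6: write(P1, v1, 118). refcount(pp1)=2>1 -> COPY to pp3. 4 ppages; refcounts: pp0:1 pp1:1 pp2:1 pp3:1
Op 7: write(P1, v0, 125). refcount(pp2)=1 -> write in place. 4 ppages; refcounts: pp0:1 pp1:1 pp2:1 pp3:1
Op 8: write(P0, v1, 120). refcount(pp1)=1 -> write in place. 4 ppages; refcounts: pp0:1 pp1:1 pp2:1 pp3:1
Op 9: write(P0, v0, 174). refcount(pp0)=1 -> write in place. 4 ppages; refcounts: pp0:1 pp1:1 pp2:1 pp3:1
Op 10: write(P1, v0, 188). refcount(pp2)=1 -> write in place. 4 ppages; refcounts: pp0:1 pp1:1 pp2:1 pp3:1

yes no no yes no no no no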